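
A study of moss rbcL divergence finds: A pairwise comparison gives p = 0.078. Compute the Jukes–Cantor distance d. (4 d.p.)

0.0824

d = −(3/4) ln(1 − 4p/3) = −0.75 ln(1 − 0.104) = −0.75 ln(0.896)
  = −0.75 × (-0.109815) = 0.082361 substitutions/site.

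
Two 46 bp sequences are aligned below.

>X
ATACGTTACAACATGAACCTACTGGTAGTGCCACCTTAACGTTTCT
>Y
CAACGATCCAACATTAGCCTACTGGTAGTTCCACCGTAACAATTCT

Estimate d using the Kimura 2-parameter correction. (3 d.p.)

Of 46 sites, 2 differences are transitions and 8 are transversions, so P = 2/46 ≈ 0.043478 and Q = 8/46 ≈ 0.173913.
Under the Kimura two-parameter model, d = −½ ln(1 − 2P − Q) − ¼ ln(1 − 2Q).
1 − 2P − Q = 0.739131, giving −½ ln(0.739131) = 0.151140.
1 − 2Q = 0.652174, giving −¼ ln(0.652174) = 0.106861.
d = 0.151140 + 0.106861 = 0.258001.

0.258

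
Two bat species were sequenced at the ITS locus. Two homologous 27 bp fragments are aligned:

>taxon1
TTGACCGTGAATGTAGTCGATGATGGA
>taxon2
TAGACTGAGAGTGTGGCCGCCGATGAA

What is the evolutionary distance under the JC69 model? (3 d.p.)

The sequences differ at 9 of 27 sites (2, 6, 8, 11, 15, 17, 20, 21, 26), so p = 9/27 ≈ 0.333333.
d = −(3/4) ln(1 − 4p/3) = −0.75 ln(1 − 0.444444) = −0.75 ln(0.555556)
  = −0.75 × (-0.587786) = 0.440840 substitutions/site.

0.441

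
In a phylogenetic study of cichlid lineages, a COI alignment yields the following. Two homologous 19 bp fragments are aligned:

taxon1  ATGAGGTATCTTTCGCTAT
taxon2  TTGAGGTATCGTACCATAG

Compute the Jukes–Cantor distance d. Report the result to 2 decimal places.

0.41

The sequences differ at 6 of 19 sites (1, 11, 13, 15, 16, 19), so p = 6/19 ≈ 0.315789.
d = −(3/4) ln(1 − 4p/3) = −0.75 ln(1 − 0.421052) = −0.75 ln(0.578948)
  = −0.75 × (-0.546543) = 0.409907 substitutions/site.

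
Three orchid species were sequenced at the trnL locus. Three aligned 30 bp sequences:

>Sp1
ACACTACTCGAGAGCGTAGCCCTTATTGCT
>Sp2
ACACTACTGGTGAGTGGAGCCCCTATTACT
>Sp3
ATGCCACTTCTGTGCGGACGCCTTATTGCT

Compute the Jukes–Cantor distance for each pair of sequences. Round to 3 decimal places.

Sp1–Sp2: 6/30 sites differ → p = 0.2, d = −0.75 ln(1 − 0.266667) = 0.232617 ≈ 0.233.
Sp1–Sp3: 10/30 sites differ → p ≈ 0.333333, d = −0.75 ln(1 − 0.444444) = 0.440839 ≈ 0.441.
Sp2–Sp3: 11/30 sites differ → p ≈ 0.366667, d = −0.75 ln(1 − 0.488889) = 0.503376 ≈ 0.503.

d(Sp1,Sp2) = 0.233, d(Sp1,Sp3) = 0.441, d(Sp2,Sp3) = 0.503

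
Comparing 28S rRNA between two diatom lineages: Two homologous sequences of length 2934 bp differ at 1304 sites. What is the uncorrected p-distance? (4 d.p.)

0.4444

p = 1304/2934 = 0.444444… ≈ 0.4444 (to 4 d.p.).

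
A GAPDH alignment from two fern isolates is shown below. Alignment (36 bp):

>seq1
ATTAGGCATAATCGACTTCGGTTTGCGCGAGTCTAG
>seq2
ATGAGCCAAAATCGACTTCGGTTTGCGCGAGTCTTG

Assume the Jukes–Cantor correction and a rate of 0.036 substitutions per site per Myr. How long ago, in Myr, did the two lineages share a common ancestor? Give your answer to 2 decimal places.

1.67

The sequences differ at 4 of 36 sites (3, 6, 9, 35), so p = 4/36 ≈ 0.111111.
d = −(3/4) ln(1 − 4p/3) = −0.75 ln(1 − 0.148148) = −0.75 ln(0.851852)
  = −0.75 × (-0.160342) = 0.120257 substitutions/site.
Under a molecular clock d = 2μt, so t = d/(2μ) = 0.120257 / (2 × 0.036) = 1.67 Myr.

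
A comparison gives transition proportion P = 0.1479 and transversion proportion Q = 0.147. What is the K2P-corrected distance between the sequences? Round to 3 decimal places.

0.379

Under the Kimura two-parameter model, d = −½ ln(1 − 2P − Q) − ¼ ln(1 − 2Q).
1 − 2P − Q = 0.5572, giving −½ ln(0.5572) = 0.292416.
1 − 2Q = 0.706, giving −¼ ln(0.706) = 0.087035.
d = 0.292416 + 0.087035 = 0.379451.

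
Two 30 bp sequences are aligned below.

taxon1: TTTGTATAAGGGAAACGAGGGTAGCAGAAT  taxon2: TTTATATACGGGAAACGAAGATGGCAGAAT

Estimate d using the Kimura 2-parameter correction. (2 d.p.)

0.20

Of 30 sites, 4 differences are transitions and 1 are transversions, so P = 4/30 ≈ 0.133333 and Q = 1/30 ≈ 0.033333.
Under the Kimura two-parameter model, d = −½ ln(1 − 2P − Q) − ¼ ln(1 − 2Q).
1 − 2P − Q = 0.700001, giving −½ ln(0.700001) = 0.178337.
1 − 2Q = 0.933334, giving −¼ ln(0.933334) = 0.017248.
d = 0.178337 + 0.017248 = 0.195585.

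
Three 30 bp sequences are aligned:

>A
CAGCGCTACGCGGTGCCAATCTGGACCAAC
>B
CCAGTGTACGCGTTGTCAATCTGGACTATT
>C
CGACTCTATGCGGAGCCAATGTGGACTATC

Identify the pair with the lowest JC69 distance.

A and C

A–B: 10/30 differ, p = 0.333, d = 0.441.
A–C: 8/30 differ, p = 0.267, d = 0.330.
B–C: 9/30 differ, p = 0.300, d = 0.383.
The smallest distance is between A and C.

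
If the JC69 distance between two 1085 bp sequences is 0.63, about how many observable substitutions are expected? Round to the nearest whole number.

Invert JC69: p = (3/4)(1 − e^(−4d/3)) = 0.75 × (1 − e^(-0.84)) = 0.75 × (1 − 0.431711) = 0.426217.
Expected differing sites = pL ≈ 0.426217 × 1085 = 462.445445 ≈ 462.

462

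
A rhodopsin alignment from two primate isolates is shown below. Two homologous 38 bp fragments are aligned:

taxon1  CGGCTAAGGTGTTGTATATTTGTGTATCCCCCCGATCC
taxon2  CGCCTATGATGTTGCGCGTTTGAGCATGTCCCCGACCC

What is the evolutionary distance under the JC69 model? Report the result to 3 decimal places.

0.410

The sequences differ at 12 of 38 sites, so p = 12/38 ≈ 0.315789.
d = −(3/4) ln(1 − 4p/3) = −0.75 ln(1 − 0.421052) = −0.75 ln(0.578948)
  = −0.75 × (-0.546543) = 0.409907 substitutions/site.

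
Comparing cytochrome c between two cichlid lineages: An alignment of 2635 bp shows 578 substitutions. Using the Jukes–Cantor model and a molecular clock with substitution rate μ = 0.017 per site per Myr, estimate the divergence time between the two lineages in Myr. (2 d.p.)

7.63

p = 578/2635 ≈ 0.219355.
d = −(3/4) ln(1 − 4p/3) = −0.75 ln(1 − 0.292473) = −0.75 ln(0.707527)
  = −0.75 × (-0.345979) = 0.259484 substitutions/site.
Under a molecular clock d = 2μt, so t = d/(2μ) = 0.259484 / (2 × 0.017) = 7.63 Myr.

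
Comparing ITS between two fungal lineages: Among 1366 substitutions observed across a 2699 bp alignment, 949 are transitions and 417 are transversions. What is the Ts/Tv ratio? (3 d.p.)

R = 949/417 = 2.275779… ≈ 2.276 (to 3 d.p.).

2.276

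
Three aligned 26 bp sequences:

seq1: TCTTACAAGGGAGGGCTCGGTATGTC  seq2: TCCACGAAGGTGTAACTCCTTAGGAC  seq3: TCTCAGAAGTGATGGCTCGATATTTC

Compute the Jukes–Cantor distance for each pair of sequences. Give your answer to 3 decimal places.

seq1–seq2: 13/26 sites differ → p = 0.5, d = −0.75 ln(1 − 0.666667) = 0.823960 ≈ 0.824.
seq1–seq3: 6/26 sites differ → p ≈ 0.230769, d = −0.75 ln(1 − 0.307692) = 0.275793 ≈ 0.276.
seq2–seq3: 13/26 sites differ → p = 0.5, d = −0.75 ln(1 − 0.666667) = 0.823960 ≈ 0.824.

d(seq1,seq2) = 0.824, d(seq1,seq3) = 0.276, d(seq2,seq3) = 0.824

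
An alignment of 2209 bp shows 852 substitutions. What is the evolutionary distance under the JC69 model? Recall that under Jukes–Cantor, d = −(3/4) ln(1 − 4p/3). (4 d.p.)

p = 852/2209 ≈ 0.385695.
d = −(3/4) ln(1 − 4p/3) = −0.75 ln(1 − 0.51426) = −0.75 ln(0.48574)
  = −0.75 × (-0.722082) = 0.541562 substitutions/site.

0.5416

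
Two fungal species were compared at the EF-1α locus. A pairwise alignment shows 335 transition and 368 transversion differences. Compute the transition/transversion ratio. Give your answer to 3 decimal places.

R = 335/368 = 0.910326… ≈ 0.910 (to 3 d.p.).

0.910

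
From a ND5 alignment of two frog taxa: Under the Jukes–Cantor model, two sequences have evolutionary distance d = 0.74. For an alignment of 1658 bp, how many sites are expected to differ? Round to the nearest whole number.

Invert JC69: p = (3/4)(1 − e^(−4d/3)) = 0.75 × (1 − e^(-0.986667)) = 0.75 × (1 − 0.372817) = 0.470387.
Expected differing sites = pL ≈ 0.470387 × 1658 = 779.901646 ≈ 780.

780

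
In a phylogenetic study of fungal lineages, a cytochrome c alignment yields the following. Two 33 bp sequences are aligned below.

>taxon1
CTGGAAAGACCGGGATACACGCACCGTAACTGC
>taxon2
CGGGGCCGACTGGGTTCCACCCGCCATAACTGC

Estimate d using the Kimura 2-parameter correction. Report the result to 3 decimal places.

Of 33 sites, 4 differences are transitions and 6 are transversions, so P = 4/33 ≈ 0.121212 and Q = 6/33 ≈ 0.181818.
Under the Kimura two-parameter model, d = −½ ln(1 − 2P − Q) − ¼ ln(1 − 2Q).
1 − 2P − Q = 0.575758, giving −½ ln(0.575758) = 0.276034.
1 − 2Q = 0.636364, giving −¼ ln(0.636364) = 0.112996.
d = 0.276034 + 0.112996 = 0.389030.

0.389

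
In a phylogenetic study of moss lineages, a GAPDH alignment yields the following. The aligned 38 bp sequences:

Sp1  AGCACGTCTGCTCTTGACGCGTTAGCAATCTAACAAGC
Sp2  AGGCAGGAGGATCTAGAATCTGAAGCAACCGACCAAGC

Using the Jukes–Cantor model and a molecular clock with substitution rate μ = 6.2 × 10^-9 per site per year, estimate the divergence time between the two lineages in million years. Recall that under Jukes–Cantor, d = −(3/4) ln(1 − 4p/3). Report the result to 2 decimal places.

49.85

The sequences differ at 16 of 38 sites, so p = 16/38 ≈ 0.421053.
d = −(3/4) ln(1 − 4p/3) = −0.75 ln(1 − 0.561404) = −0.75 ln(0.438596)
  = −0.75 × (-0.824177) = 0.618133 substitutions/site.
Under a molecular clock d = 2μt, so t = d/(2μ) = 0.618133 / (2 × 6.2 × 10^-9) = 49.85 million years.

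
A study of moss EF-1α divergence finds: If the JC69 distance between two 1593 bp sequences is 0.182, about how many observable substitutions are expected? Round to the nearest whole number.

Invert JC69: p = (3/4)(1 − e^(−4d/3)) = 0.75 × (1 − e^(-0.242667)) = 0.75 × (1 − 0.784533) = 0.161600.
Expected differing sites = pL ≈ 0.161600 × 1593 = 257.4288 ≈ 257.

257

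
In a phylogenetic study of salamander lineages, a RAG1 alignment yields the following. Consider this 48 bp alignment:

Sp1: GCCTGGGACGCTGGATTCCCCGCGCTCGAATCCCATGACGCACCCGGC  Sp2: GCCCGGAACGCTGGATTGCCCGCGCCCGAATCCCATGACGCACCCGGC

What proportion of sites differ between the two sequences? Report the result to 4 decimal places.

0.0833

The sequences differ at 4 of 48 positions (sites 4, 7, 18, 26).
p = 4/48 = 0.083333… ≈ 0.0833 (to 4 d.p.).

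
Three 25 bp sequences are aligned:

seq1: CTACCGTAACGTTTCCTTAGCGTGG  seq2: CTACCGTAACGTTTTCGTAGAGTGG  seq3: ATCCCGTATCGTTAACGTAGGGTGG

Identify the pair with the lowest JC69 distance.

seq1–seq2: 3/25 differ, p = 0.120, d = 0.131.
seq1–seq3: 7/25 differ, p = 0.280, d = 0.351.
seq2–seq3: 6/25 differ, p = 0.240, d = 0.289.
The smallest distance is between seq1 and seq2.

seq1 and seq2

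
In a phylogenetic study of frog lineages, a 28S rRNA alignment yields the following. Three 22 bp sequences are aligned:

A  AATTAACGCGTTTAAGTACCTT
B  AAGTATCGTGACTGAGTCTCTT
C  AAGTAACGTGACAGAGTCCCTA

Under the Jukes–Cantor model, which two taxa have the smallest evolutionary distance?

A–B: 8/22 differ, p = 0.364, d = 0.497.
A–C: 8/22 differ, p = 0.364, d = 0.497.
B–C: 4/22 differ, p = 0.182, d = 0.208.
The smallest distance is between B and C.

B and C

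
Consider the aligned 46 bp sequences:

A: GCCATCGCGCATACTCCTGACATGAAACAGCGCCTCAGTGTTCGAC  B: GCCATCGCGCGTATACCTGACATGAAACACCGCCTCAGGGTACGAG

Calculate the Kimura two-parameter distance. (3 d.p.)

Of 46 sites, 2 differences are transitions and 5 are transversions, so P = 2/46 ≈ 0.043478 and Q = 5/46 ≈ 0.108696.
Under the Kimura two-parameter model, d = −½ ln(1 − 2P − Q) − ¼ ln(1 − 2Q).
1 − 2P − Q = 0.804348, giving −½ ln(0.804348) = 0.108862.
1 − 2Q = 0.782608, giving −¼ ln(0.782608) = 0.061281.
d = 0.108862 + 0.061281 = 0.170143.

0.170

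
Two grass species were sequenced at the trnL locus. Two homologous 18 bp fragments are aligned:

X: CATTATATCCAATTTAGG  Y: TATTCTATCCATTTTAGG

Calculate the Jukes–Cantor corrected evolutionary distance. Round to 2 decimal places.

0.19

The sequences differ at 3 of 18 sites (1, 5, 12), so p = 3/18 ≈ 0.166667.
d = −(3/4) ln(1 − 4p/3) = −0.75 ln(1 − 0.222223) = −0.75 ln(0.777777)
  = −0.75 × (-0.251315) = 0.188486 substitutions/site.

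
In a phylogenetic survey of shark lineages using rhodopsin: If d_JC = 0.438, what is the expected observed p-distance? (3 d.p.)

0.332

p = (3/4)(1 − e^(−4d/3)) = 0.75 × (1 − e^(-0.584)) = 0.75 × (1 − 0.557663) = 0.331753.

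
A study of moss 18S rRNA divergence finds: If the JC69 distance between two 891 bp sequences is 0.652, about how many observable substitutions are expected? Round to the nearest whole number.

Invert JC69: p = (3/4)(1 − e^(−4d/3)) = 0.75 × (1 − e^(-0.869333)) = 0.75 × (1 − 0.419231) = 0.435577.
Expected differing sites = pL ≈ 0.435577 × 891 = 388.099107 ≈ 388.

388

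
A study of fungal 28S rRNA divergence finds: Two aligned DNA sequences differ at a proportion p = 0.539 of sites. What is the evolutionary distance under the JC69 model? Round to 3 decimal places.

d = −(3/4) ln(1 − 4p/3) = −0.75 ln(1 − 0.718667) = −0.75 ln(0.281333)
  = −0.75 × (-1.268216) = 0.951162 substitutions/site.

0.951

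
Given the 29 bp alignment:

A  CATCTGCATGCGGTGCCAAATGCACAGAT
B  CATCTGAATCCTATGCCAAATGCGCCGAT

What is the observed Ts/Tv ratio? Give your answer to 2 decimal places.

0.50

Transitions are A↔G and C↔T; transversions are all other mismatches.
Transitions: 2. Transversions: 4.
R = 2/4 = 0.50.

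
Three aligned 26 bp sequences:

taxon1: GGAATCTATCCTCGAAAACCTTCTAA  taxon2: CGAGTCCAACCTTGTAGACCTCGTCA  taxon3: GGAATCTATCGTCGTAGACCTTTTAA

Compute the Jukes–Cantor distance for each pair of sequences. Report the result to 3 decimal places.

taxon1–taxon2: 10/26 sites differ → p ≈ 0.384615, d = −0.75 ln(1 − 0.51282) = 0.539341 ≈ 0.539.
taxon1–taxon3: 4/26 sites differ → p ≈ 0.153846, d = −0.75 ln(1 − 0.205128) = 0.172181 ≈ 0.172.
taxon2–taxon3: 9/26 sites differ → p ≈ 0.346154, d = −0.75 ln(1 − 0.461539) = 0.464280 ≈ 0.464.

d(taxon1,taxon2) = 0.539, d(taxon1,taxon3) = 0.172, d(taxon2,taxon3) = 0.464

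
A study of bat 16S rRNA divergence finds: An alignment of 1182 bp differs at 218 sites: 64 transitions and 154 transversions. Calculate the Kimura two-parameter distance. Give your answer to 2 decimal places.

0.21

P = 64/1182 ≈ 0.054146 and Q = 154/1182 ≈ 0.130288.
Under the Kimura two-parameter model, d = −½ ln(1 − 2P − Q) − ¼ ln(1 − 2Q).
1 − 2P − Q = 0.76142, giving −½ ln(0.76142) = 0.136285.
1 − 2Q = 0.739424, giving −¼ ln(0.739424) = 0.075471.
d = 0.136285 + 0.075471 = 0.211756.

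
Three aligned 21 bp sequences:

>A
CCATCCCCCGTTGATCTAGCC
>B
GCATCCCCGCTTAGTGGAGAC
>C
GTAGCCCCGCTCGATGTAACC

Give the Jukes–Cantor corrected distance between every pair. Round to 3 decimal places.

A–B: 8/21 sites differ → p ≈ 0.380952, d = −0.75 ln(1 − 0.507936) = 0.531860 ≈ 0.532.
A–C: 8/21 sites differ → p ≈ 0.380952, d = −0.75 ln(1 − 0.507936) = 0.531860 ≈ 0.532.
B–C: 8/21 sites differ → p ≈ 0.380952, d = −0.75 ln(1 − 0.507936) = 0.531860 ≈ 0.532.

d(A,B) = 0.532, d(A,C) = 0.532, d(B,C) = 0.532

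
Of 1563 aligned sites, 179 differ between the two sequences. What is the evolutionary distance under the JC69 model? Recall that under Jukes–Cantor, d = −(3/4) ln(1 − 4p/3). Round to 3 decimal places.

0.124

p = 179/1563 ≈ 0.114523.
d = −(3/4) ln(1 − 4p/3) = −0.75 ln(1 − 0.152697) = −0.75 ln(0.847303)
  = −0.75 × (-0.165697) = 0.124273 substitutions/site.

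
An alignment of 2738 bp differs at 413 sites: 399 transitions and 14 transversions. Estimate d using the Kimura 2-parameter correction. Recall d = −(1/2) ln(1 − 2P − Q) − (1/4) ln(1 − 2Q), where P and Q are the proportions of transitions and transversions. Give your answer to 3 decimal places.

P = 399/2738 ≈ 0.145727 and Q = 14/2738 ≈ 0.005113.
Under the Kimura two-parameter model, d = −½ ln(1 − 2P − Q) − ¼ ln(1 − 2Q).
1 − 2P − Q = 0.703433, giving −½ ln(0.703433) = 0.175891.
1 − 2Q = 0.989774, giving −¼ ln(0.989774) = 0.002570.
d = 0.175891 + 0.002570 = 0.178461.

0.178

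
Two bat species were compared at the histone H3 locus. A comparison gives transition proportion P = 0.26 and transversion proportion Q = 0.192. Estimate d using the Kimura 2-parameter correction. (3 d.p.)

0.744

Under the Kimura two-parameter model, d = −½ ln(1 − 2P − Q) − ¼ ln(1 − 2Q).
1 − 2P − Q = 0.288, giving −½ ln(0.288) = 0.622397.
1 − 2Q = 0.616, giving −¼ ln(0.616) = 0.121127.
d = 0.622397 + 0.121127 = 0.743524.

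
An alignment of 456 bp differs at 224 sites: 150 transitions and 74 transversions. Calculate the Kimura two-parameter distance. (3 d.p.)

P = 150/456 ≈ 0.328947 and Q = 74/456 ≈ 0.162281.
Under the Kimura two-parameter model, d = −½ ln(1 − 2P − Q) − ¼ ln(1 − 2Q).
1 − 2P − Q = 0.179825, giving −½ ln(0.179825) = 0.857886.
1 − 2Q = 0.675438, giving −¼ ln(0.675438) = 0.098098.
d = 0.857886 + 0.098098 = 0.955984.

0.956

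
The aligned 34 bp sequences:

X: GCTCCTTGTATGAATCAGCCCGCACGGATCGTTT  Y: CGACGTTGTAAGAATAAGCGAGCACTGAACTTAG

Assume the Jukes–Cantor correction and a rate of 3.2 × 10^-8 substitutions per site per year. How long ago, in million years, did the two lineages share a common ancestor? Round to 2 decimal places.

The sequences differ at 13 of 34 sites, so p = 13/34 ≈ 0.382353.
d = −(3/4) ln(1 − 4p/3) = −0.75 ln(1 − 0.509804) = −0.75 ln(0.490196)
  = −0.75 × (-0.712950) = 0.534713 substitutions/site.
Under a molecular clock d = 2μt, so t = d/(2μ) = 0.534713 / (2 × 3.2 × 10^-8) = 8.35 million years.

8.35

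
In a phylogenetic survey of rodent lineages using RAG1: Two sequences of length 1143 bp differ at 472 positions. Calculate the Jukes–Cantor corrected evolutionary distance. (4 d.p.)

0.5999

p = 472/1143 ≈ 0.412948.
d = −(3/4) ln(1 − 4p/3) = −0.75 ln(1 − 0.550597) = −0.75 ln(0.449403)
  = −0.75 × (-0.799835) = 0.599876 substitutions/site.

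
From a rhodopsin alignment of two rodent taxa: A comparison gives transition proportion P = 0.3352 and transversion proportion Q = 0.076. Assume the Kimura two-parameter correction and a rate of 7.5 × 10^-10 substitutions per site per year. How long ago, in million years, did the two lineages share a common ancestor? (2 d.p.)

484.81

Under the Kimura two-parameter model, d = −½ ln(1 − 2P − Q) − ¼ ln(1 − 2Q).
1 − 2P − Q = 0.2536, giving −½ ln(0.2536) = 0.685999.
1 − 2Q = 0.848, giving −¼ ln(0.848) = 0.041219.
d = 0.685999 + 0.041219 = 0.727218.
Under a molecular clock d = 2μt, so t = d/(2μ) = 0.727218 / (2 × 7.5 × 10^-10) = 484.81 million years.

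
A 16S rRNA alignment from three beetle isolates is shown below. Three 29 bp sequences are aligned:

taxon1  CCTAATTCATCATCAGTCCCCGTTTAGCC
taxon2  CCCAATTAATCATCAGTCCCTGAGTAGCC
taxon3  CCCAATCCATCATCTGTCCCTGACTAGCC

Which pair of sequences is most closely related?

taxon1–taxon2: 5/29 differ, p = 0.172, d = 0.196.
taxon1–taxon3: 6/29 differ, p = 0.207, d = 0.242.
taxon2–taxon3: 4/29 differ, p = 0.138, d = 0.152.
The smallest distance is between taxon2 and taxon3.

taxon2 and taxon3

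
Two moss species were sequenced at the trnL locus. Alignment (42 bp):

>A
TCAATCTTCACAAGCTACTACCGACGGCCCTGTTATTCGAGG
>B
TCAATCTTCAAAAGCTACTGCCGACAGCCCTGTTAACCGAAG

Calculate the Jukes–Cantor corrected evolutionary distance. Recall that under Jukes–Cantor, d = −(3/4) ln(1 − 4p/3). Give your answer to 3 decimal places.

The sequences differ at 6 of 42 sites (11, 20, 26, 36, 37, 41), so p = 6/42 ≈ 0.142857.
d = −(3/4) ln(1 − 4p/3) = −0.75 ln(1 − 0.190476) = −0.75 ln(0.809524)
  = −0.75 × (-0.211309) = 0.158482 substitutions/site.

0.158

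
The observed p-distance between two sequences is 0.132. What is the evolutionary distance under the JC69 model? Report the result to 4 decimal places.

d = −(3/4) ln(1 − 4p/3) = −0.75 ln(1 − 0.176) = −0.75 ln(0.824)
  = −0.75 × (-0.193585) = 0.145189 substitutions/site.

0.1452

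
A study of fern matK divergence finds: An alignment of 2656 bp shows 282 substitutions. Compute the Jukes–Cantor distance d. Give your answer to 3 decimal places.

p = 282/2656 ≈ 0.106175.
d = −(3/4) ln(1 − 4p/3) = −0.75 ln(1 − 0.141567) = −0.75 ln(0.858433)
  = −0.75 × (-0.152647) = 0.114485 substitutions/site.

0.114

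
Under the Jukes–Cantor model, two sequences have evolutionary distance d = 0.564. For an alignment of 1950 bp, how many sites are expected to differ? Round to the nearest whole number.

Invert JC69: p = (3/4)(1 − e^(−4d/3)) = 0.75 × (1 − e^(-0.752)) = 0.75 × (1 − 0.471423) = 0.396433.
Expected differing sites = pL ≈ 0.396433 × 1950 = 773.04435 ≈ 773.

773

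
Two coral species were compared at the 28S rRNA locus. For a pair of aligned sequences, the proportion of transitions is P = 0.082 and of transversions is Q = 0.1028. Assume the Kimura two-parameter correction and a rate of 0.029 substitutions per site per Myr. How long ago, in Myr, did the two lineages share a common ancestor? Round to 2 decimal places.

3.67

Under the Kimura two-parameter model, d = −½ ln(1 − 2P − Q) − ¼ ln(1 − 2Q).
1 − 2P − Q = 0.7332, giving −½ ln(0.7332) = 0.155168.
1 − 2Q = 0.7944, giving −¼ ln(0.7944) = 0.057542.
d = 0.155168 + 0.057542 = 0.212710.
Under a molecular clock d = 2μt, so t = d/(2μ) = 0.212710 / (2 × 0.029) = 3.67 Myr.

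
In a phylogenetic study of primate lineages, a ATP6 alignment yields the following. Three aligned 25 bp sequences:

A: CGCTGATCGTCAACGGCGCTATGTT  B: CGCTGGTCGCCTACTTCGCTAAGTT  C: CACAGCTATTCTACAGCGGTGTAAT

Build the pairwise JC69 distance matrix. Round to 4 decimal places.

d(A,B) = 0.2892, d(A,C) = 0.6626, d(B,C) = 0.8865

A–B: 6/25 sites differ → p = 0.24, d = −0.75 ln(1 − 0.32) = 0.289247 ≈ 0.2892.
A–C: 11/25 sites differ → p = 0.44, d = −0.75 ln(1 − 0.586667) = 0.662626 ≈ 0.6626.
B–C: 13/25 sites differ → p = 0.52, d = −0.75 ln(1 − 0.693333) = 0.886495 ≈ 0.8865.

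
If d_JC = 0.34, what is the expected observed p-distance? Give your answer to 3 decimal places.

p = (3/4)(1 − e^(−4d/3)) = 0.75 × (1 − e^(-0.453333)) = 0.75 × (1 − 0.635506) = 0.273371.

0.273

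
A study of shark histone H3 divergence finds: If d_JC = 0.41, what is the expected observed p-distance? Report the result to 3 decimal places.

p = (3/4)(1 − e^(−4d/3)) = 0.75 × (1 − e^(-0.546667)) = 0.75 × (1 − 0.578876) = 0.315843.

0.316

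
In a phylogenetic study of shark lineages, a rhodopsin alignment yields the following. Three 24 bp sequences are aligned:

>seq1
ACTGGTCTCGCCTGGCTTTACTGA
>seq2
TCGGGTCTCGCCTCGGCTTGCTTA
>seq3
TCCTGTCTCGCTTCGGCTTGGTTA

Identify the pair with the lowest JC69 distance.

seq2 and seq3

seq1–seq2: 7/24 differ, p = 0.292, d = 0.369.
seq1–seq3: 10/24 differ, p = 0.417, d = 0.608.
seq2–seq3: 4/24 differ, p = 0.167, d = 0.188.
The smallest distance is between seq2 and seq3.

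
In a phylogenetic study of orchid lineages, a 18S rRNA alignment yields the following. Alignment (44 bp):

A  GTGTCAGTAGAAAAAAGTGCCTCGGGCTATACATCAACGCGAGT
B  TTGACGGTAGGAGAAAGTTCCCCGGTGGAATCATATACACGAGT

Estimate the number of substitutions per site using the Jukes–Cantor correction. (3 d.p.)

The sequences differ at 15 of 44 sites, so p = 15/44 ≈ 0.340909.
d = −(3/4) ln(1 − 4p/3) = −0.75 ln(1 − 0.454545) = −0.75 ln(0.545455)
  = −0.75 × (-0.606135) = 0.454601 substitutions/site.

0.455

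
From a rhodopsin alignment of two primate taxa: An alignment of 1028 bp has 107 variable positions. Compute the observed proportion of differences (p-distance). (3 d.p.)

0.104

p = 107/1028 = 0.104085… ≈ 0.104 (to 3 d.p.).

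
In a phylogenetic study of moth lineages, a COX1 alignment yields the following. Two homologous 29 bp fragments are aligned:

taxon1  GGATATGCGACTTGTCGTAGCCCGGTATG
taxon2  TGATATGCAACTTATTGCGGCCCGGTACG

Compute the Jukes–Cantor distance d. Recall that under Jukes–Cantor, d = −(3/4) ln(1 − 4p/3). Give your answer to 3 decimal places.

The sequences differ at 7 of 29 sites (1, 9, 14, 16, 18, 19, 28), so p = 7/29 ≈ 0.241379.
d = −(3/4) ln(1 − 4p/3) = −0.75 ln(1 − 0.321839) = −0.75 ln(0.678161)
  = −0.75 × (-0.388371) = 0.291278 substitutions/site.

0.291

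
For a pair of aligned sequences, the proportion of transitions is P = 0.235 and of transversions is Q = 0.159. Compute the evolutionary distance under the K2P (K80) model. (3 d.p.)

Under the Kimura two-parameter model, d = −½ ln(1 − 2P − Q) − ¼ ln(1 − 2Q).
1 − 2P − Q = 0.371, giving −½ ln(0.371) = 0.495777.
1 − 2Q = 0.682, giving −¼ ln(0.682) = 0.095681.
d = 0.495777 + 0.095681 = 0.591458.

0.591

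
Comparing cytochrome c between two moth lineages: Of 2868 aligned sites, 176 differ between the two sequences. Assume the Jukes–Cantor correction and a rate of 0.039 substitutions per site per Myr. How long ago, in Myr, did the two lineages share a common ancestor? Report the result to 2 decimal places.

0.82

p = 176/2868 ≈ 0.061367.
d = −(3/4) ln(1 − 4p/3) = −0.75 ln(1 − 0.081823) = −0.75 ln(0.918177)
  = −0.75 × (-0.085365) = 0.064024 substitutions/site.
Under a molecular clock d = 2μt, so t = d/(2μ) = 0.064024 / (2 × 0.039) = 0.82 Myr.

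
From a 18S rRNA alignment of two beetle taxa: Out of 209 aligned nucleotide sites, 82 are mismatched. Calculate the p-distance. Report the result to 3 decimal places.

p = 82/209 = 0.392344… ≈ 0.392 (to 3 d.p.).

0.392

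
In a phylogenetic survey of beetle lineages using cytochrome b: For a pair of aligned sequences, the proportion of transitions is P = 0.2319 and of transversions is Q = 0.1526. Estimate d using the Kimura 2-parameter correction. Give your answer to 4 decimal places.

0.5701

Under the Kimura two-parameter model, d = −½ ln(1 − 2P − Q) − ¼ ln(1 − 2Q).
1 − 2P − Q = 0.3836, giving −½ ln(0.3836) = 0.479077.
1 − 2Q = 0.6948, giving −¼ ln(0.6948) = 0.091033.
d = 0.479077 + 0.091033 = 0.570110.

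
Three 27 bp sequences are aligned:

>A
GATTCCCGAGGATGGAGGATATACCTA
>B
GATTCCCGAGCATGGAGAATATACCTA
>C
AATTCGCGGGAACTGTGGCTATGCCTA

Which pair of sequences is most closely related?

A–B: 2/27 differ, p = 0.074, d = 0.078.
A–C: 9/27 differ, p = 0.333, d = 0.441.
B–C: 10/27 differ, p = 0.370, d = 0.511.
The smallest distance is between A and B.

A and B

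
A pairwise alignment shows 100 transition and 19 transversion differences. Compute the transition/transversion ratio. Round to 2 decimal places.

R = 100/19 = 5.263157… ≈ 5.26 (to 2 d.p.).

5.26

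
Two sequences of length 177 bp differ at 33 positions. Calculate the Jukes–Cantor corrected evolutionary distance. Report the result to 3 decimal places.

0.214

p = 33/177 ≈ 0.186441.
d = −(3/4) ln(1 − 4p/3) = −0.75 ln(1 − 0.248588) = −0.75 ln(0.751412)
  = −0.75 × (-0.285801) = 0.214351 substitutions/site.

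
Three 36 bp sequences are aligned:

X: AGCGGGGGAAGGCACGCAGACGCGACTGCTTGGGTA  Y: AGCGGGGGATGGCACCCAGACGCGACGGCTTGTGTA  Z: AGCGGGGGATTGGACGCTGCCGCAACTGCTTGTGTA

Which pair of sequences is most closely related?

X and Y

X–Y: 4/36 differ, p = 0.111, d = 0.120.
X–Z: 7/36 differ, p = 0.194, d = 0.225.
Y–Z: 7/36 differ, p = 0.194, d = 0.225.
The smallest distance is between X and Y.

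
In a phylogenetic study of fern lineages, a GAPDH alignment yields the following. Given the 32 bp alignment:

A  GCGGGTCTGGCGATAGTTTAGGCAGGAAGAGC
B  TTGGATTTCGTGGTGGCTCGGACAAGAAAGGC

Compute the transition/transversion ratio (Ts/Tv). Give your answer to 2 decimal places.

Transitions are A↔G and C↔T; transversions are all other mismatches.
Transitions: 13. Transversions: 2.
R = 13/2 = 6.50.

6.50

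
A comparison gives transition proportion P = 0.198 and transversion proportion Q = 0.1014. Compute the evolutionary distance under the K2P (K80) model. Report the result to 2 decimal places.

0.40

Under the Kimura two-parameter model, d = −½ ln(1 − 2P − Q) − ¼ ln(1 − 2Q).
1 − 2P − Q = 0.5026, giving −½ ln(0.5026) = 0.343980.
1 − 2Q = 0.7972, giving −¼ ln(0.7972) = 0.056662.
d = 0.343980 + 0.056662 = 0.400642.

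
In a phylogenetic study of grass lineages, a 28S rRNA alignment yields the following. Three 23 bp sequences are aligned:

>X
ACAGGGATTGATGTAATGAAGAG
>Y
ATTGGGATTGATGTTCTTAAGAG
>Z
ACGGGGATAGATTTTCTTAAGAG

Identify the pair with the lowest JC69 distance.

X–Y: 5/23 differ, p = 0.217, d = 0.257.
X–Z: 6/23 differ, p = 0.261, d = 0.321.
Y–Z: 4/23 differ, p = 0.174, d = 0.198.
The smallest distance is between Y and Z.

Y and Z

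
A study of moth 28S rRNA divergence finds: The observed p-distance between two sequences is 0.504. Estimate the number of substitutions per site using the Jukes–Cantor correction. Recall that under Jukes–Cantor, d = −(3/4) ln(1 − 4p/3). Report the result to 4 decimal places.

0.8361

d = −(3/4) ln(1 − 4p/3) = −0.75 ln(1 − 0.672) = −0.75 ln(0.328)
  = −0.75 × (-1.114742) = 0.836057 substitutions/site.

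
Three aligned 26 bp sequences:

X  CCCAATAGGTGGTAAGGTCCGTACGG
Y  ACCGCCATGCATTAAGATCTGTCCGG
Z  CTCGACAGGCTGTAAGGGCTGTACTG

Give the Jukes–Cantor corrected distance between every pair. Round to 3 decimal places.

X–Y: 11/26 sites differ → p ≈ 0.423077, d = −0.75 ln(1 − 0.564103) = 0.622762 ≈ 0.623.
X–Z: 8/26 sites differ → p ≈ 0.307692, d = −0.75 ln(1 − 0.410256) = 0.396050 ≈ 0.396.
Y–Z: 10/26 sites differ → p ≈ 0.384615, d = −0.75 ln(1 − 0.51282) = 0.539341 ≈ 0.539.

d(X,Y) = 0.623, d(X,Z) = 0.396, d(Y,Z) = 0.539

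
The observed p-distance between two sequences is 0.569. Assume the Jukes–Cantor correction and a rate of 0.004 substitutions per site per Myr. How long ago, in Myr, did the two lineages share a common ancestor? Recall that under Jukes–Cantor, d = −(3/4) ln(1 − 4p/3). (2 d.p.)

133.27

d = −(3/4) ln(1 − 4p/3) = −0.75 ln(1 − 0.758667) = −0.75 ln(0.241333)
  = −0.75 × (-1.421578) = 1.066184 substitutions/site.
Under a molecular clock d = 2μt, so t = d/(2μ) = 1.066184 / (2 × 0.004) = 133.27 Myr.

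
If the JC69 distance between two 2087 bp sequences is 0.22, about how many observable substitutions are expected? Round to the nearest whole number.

Invert JC69: p = (3/4)(1 − e^(−4d/3)) = 0.75 × (1 − e^(-0.293333)) = 0.75 × (1 − 0.745774) = 0.190670.
Expected differing sites = pL ≈ 0.190670 × 2087 = 397.92829 ≈ 398.

398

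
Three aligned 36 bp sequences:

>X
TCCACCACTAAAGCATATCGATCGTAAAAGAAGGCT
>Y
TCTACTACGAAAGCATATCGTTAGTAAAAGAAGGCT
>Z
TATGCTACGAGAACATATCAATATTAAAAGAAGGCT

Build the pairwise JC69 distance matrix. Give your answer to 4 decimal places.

d(X,Y) = 0.1536, d(X,Z) = 0.3470, d(Y,Z) = 0.2251

X–Y: 5/36 sites differ → p ≈ 0.138889, d = −0.75 ln(1 − 0.185185) = 0.153596 ≈ 0.1536.
X–Z: 10/36 sites differ → p ≈ 0.277778, d = −0.75 ln(1 − 0.370371) = 0.346968 ≈ 0.3470.
Y–Z: 7/36 sites differ → p ≈ 0.194444, d = −0.75 ln(1 − 0.259259) = 0.225078 ≈ 0.2251.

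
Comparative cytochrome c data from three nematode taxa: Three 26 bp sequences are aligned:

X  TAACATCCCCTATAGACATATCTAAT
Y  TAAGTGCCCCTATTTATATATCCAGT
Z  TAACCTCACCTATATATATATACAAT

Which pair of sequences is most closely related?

X–Y: 8/26 differ, p = 0.308, d = 0.396.
X–Z: 6/26 differ, p = 0.231, d = 0.276.
Y–Z: 7/26 differ, p = 0.269, d = 0.334.
The smallest distance is between X and Z.

X and Z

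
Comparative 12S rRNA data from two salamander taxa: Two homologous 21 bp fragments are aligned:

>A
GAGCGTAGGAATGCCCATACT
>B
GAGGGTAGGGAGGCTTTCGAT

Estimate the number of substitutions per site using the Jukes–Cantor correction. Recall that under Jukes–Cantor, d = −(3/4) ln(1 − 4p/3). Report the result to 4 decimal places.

The sequences differ at 9 of 21 sites (4, 10, 12, 15, 16, 17, 18, 19, 20), so p = 9/21 ≈ 0.428571.
d = −(3/4) ln(1 − 4p/3) = −0.75 ln(1 − 0.571428) = −0.75 ln(0.428572)
  = −0.75 × (-0.847297) = 0.635473 substitutions/site.

0.6355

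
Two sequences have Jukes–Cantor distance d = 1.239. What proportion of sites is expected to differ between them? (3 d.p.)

p = (3/4)(1 − e^(−4d/3)) = 0.75 × (1 − e^(-1.652)) = 0.75 × (1 − 0.191666) = 0.606251.

0.606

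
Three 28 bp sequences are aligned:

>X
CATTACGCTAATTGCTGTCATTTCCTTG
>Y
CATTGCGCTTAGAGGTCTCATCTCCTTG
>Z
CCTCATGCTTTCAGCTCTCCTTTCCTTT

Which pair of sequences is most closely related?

X and Y

X–Y: 7/28 differ, p = 0.250, d = 0.304.
X–Z: 10/28 differ, p = 0.357, d = 0.485.
Y–Z: 10/28 differ, p = 0.357, d = 0.485.
The smallest distance is between X and Y.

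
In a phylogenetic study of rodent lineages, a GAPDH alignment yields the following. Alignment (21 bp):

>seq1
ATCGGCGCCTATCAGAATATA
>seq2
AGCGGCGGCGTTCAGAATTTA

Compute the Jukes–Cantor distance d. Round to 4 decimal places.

The sequences differ at 5 of 21 sites (2, 8, 10, 11, 19), so p = 5/21 ≈ 0.238095.
d = −(3/4) ln(1 − 4p/3) = −0.75 ln(1 − 0.31746) = −0.75 ln(0.68254)
  = −0.75 × (-0.381934) = 0.286451 substitutions/site.

0.2865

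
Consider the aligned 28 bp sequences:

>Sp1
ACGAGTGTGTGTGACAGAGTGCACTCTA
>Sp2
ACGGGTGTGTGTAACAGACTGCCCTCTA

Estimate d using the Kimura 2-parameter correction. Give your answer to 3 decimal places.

Of 28 sites, 2 differences are transitions and 2 are transversions, so P = 2/28 ≈ 0.071429 and Q = 2/28 ≈ 0.071429.
Under the Kimura two-parameter model, d = −½ ln(1 − 2P − Q) − ¼ ln(1 − 2Q).
1 − 2P − Q = 0.785713, giving −½ ln(0.785713) = 0.120582.
1 − 2Q = 0.857142, giving −¼ ln(0.857142) = 0.038538.
d = 0.120582 + 0.038538 = 0.159120.

0.159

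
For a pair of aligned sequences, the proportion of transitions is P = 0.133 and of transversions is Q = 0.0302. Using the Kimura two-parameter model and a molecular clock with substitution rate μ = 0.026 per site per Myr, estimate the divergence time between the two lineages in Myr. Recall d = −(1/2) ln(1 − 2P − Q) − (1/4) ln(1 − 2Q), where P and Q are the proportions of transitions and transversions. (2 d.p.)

3.68

Under the Kimura two-parameter model, d = −½ ln(1 − 2P − Q) − ¼ ln(1 − 2Q).
1 − 2P − Q = 0.7038, giving −½ ln(0.7038) = 0.175631.
1 − 2Q = 0.9396, giving −¼ ln(0.9396) = 0.015575.
d = 0.175631 + 0.015575 = 0.191206.
Under a molecular clock d = 2μt, so t = d/(2μ) = 0.191206 / (2 × 0.026) = 3.68 Myr.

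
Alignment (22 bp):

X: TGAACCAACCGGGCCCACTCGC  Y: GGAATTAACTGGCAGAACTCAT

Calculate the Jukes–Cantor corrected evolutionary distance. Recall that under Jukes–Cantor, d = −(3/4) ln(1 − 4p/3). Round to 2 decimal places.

0.70

The sequences differ at 10 of 22 sites (1, 5, 6, 10, 13, 14, 15, 16, 21, 22), so p = 10/22 ≈ 0.454545.
d = −(3/4) ln(1 − 4p/3) = −0.75 ln(1 − 0.60606) = −0.75 ln(0.39394)
  = −0.75 × (-0.931557) = 0.698668 substitutions/site.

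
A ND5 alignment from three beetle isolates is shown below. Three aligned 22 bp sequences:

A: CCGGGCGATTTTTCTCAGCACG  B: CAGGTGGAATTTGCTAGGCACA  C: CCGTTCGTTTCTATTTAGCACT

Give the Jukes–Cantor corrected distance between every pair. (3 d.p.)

A–B: 8/22 sites differ → p ≈ 0.363636, d = −0.75 ln(1 − 0.484848) = 0.497470 ≈ 0.497.
A–C: 8/22 sites differ → p ≈ 0.363636, d = −0.75 ln(1 − 0.484848) = 0.497470 ≈ 0.497.
B–C: 11/22 sites differ → p = 0.5, d = −0.75 ln(1 − 0.666667) = 0.823960 ≈ 0.824.

d(A,B) = 0.497, d(A,C) = 0.497, d(B,C) = 0.824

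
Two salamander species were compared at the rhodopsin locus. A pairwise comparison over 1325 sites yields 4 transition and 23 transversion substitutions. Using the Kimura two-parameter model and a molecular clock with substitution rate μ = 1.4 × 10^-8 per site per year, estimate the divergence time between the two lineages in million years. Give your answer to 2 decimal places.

P = 4/1325 ≈ 0.003019 and Q = 23/1325 ≈ 0.017358.
Under the Kimura two-parameter model, d = −½ ln(1 − 2P − Q) − ¼ ln(1 − 2Q).
1 − 2P − Q = 0.976604, giving −½ ln(0.976604) = 0.011837.
1 − 2Q = 0.965284, giving −¼ ln(0.965284) = 0.008833.
d = 0.011837 + 0.008833 = 0.020670.
Under a molecular clock d = 2μt, so t = d/(2μ) = 0.020670 / (2 × 1.4 × 10^-8) = 0.74 million years.

0.74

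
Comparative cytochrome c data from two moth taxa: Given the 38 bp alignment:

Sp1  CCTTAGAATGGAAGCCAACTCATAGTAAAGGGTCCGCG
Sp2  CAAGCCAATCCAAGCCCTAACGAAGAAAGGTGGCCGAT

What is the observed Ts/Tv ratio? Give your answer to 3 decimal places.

0.118

Transitions are A↔G and C↔T; transversions are all other mismatches.
Transitions: 2. Transversions: 17.
R = 2/17 = 0.117647… ≈ 0.118 (to 3 d.p.).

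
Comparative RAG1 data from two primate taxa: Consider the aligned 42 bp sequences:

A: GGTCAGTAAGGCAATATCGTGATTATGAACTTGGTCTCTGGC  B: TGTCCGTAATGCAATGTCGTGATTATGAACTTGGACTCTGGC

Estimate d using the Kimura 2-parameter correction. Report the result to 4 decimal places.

0.1299

Of 42 sites, 1 differences are transitions and 4 are transversions, so P = 1/42 ≈ 0.02381 and Q = 4/42 ≈ 0.095238.
Under the Kimura two-parameter model, d = −½ ln(1 − 2P − Q) − ¼ ln(1 − 2Q).
1 − 2P − Q = 0.857142, giving −½ ln(0.857142) = 0.077076.
1 − 2Q = 0.809524, giving −¼ ln(0.809524) = 0.052827.
d = 0.077076 + 0.052827 = 0.129903.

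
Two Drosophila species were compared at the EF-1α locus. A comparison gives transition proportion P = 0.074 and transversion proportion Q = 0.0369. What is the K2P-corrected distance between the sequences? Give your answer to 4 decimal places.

0.1214

Under the Kimura two-parameter model, d = −½ ln(1 − 2P − Q) − ¼ ln(1 − 2Q).
1 − 2P − Q = 0.8151, giving −½ ln(0.8151) = 0.102222.
1 − 2Q = 0.9262, giving −¼ ln(0.9262) = 0.019166.
d = 0.102222 + 0.019166 = 0.121388.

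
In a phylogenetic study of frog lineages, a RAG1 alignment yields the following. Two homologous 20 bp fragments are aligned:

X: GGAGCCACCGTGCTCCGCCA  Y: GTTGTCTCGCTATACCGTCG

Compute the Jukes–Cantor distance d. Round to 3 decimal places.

0.991

The sequences differ at 11 of 20 sites, so p = 11/20 = 0.55.
d = −(3/4) ln(1 − 4p/3) = −0.75 ln(1 − 0.733333) = −0.75 ln(0.266667)
  = −0.75 × (-1.321755) = 0.991316 substitutions/site.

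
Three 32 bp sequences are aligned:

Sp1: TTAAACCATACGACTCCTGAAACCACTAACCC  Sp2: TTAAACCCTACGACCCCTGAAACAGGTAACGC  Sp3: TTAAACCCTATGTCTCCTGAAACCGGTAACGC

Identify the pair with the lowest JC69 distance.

Sp2 and Sp3

Sp1–Sp2: 6/32 differ, p = 0.188, d = 0.216.
Sp1–Sp3: 6/32 differ, p = 0.188, d = 0.216.
Sp2–Sp3: 4/32 differ, p = 0.125, d = 0.137.
The smallest distance is between Sp2 and Sp3.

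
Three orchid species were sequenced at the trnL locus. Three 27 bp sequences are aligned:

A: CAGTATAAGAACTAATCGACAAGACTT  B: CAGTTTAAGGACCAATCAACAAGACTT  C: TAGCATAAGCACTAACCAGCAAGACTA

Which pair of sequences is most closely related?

A–B: 4/27 differ, p = 0.148, d = 0.165.
A–C: 7/27 differ, p = 0.259, d = 0.318.
B–C: 8/27 differ, p = 0.296, d = 0.377.
The smallest distance is between A and B.

A and B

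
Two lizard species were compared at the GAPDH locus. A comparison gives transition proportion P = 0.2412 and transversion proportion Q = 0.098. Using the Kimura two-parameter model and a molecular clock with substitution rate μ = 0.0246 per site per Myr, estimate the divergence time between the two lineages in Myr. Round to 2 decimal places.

Under the Kimura two-parameter model, d = −½ ln(1 − 2P − Q) − ¼ ln(1 − 2Q).
1 − 2P − Q = 0.4196, giving −½ ln(0.4196) = 0.434227.
1 − 2Q = 0.804, giving −¼ ln(0.804) = 0.054539.
d = 0.434227 + 0.054539 = 0.488766.
Under a molecular clock d = 2μt, so t = d/(2μ) = 0.488766 / (2 × 0.0246) = 9.93 Myr.

9.93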